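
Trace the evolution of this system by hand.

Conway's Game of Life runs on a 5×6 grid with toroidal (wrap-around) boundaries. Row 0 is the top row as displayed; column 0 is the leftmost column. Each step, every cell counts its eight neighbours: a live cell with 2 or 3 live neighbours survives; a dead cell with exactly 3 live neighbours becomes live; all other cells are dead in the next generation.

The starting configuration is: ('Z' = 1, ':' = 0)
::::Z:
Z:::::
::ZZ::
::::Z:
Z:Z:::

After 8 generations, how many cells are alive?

k=0  ::::Z:
Z:::::
::ZZ::
::::Z:
Z:Z:::
k=1  :Z:::Z
:::Z::
:::Z::
:ZZ:::
:::Z:Z
k=2  Z:Z:::
::Z:Z:
:::Z::
::ZZZ:
:Z::Z:
k=3  ::Z::Z
:ZZ:::
::::::
::Z:Z:
:Z::ZZ
k=4  ::ZZZZ
:ZZ:::
:ZZZ::
:::ZZZ
ZZZ:ZZ
k=5  ::::::
Z:::::
ZZ::::
::::::
:Z::::
k=6  ::::::
ZZ::::
ZZ::::
ZZ::::
::::::
k=7  ::::::
ZZ::::
::Z::Z
ZZ::::
::::::
k=8  ::::::
ZZ::::
::Z::Z
ZZ::::
::::::

6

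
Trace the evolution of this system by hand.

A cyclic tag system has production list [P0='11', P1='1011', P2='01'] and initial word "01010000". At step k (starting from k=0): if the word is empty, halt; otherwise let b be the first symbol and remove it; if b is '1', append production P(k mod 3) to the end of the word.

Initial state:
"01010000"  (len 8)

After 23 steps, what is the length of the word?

step 0: "01010000"  (len 8)
step 1: "1010000"  (len 7)
step 2: "0100001011"  (len 10)
step 3: "100001011"  (len 9)
step 4: "0000101111"  (len 10)
step 5: "000101111"  (len 9)
step 6: "00101111"  (len 8)
step 7: "0101111"  (len 7)
step 8: "101111"  (len 6)
step 9: "0111101"  (len 7)
step 10: "111101"  (len 6)
step 11: "111011011"  (len 9)
step 12: "1101101101"  (len 10)
step 13: "10110110111"  (len 11)
step 14: "01101101111011"  (len 14)
step 15: "1101101111011"  (len 13)
step 16: "10110111101111"  (len 14)
step 17: "01101111011111011"  (len 17)
step 18: "1101111011111011"  (len 16)
step 19: "10111101111101111"  (len 17)
step 20: "01111011111011111011"  (len 20)
step 21: "1111011111011111011"  (len 19)
step 22: "11101111101111101111"  (len 20)
step 23: "11011111011111011111011"  (len 23)

23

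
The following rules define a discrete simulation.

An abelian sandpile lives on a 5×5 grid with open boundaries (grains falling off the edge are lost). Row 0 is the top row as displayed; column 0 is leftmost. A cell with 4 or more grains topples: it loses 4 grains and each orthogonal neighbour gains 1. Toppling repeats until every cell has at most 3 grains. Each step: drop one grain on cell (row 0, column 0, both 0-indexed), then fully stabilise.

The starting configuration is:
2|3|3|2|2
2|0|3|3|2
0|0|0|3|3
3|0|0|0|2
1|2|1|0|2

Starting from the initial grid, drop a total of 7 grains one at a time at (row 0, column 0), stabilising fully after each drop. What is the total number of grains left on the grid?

34

0) 2|3|3|2|2
2|0|3|3|2
0|0|0|3|3
3|0|0|0|2
1|2|1|0|2
1) 3|3|3|2|2
2|0|3|3|2
0|0|0|3|3
3|0|0|0|2
1|2|1|0|2
2) 1|1|2|1|0
3|2|1|3|1
0|0|2|1|1
3|0|0|1|3
1|2|1|0|2
3) 2|1|2|1|0
3|2|1|3|1
0|0|2|1|1
3|0|0|1|3
1|2|1|0|2
4) 3|1|2|1|0
3|2|1|3|1
0|0|2|1|1
3|0|0|1|3
1|2|1|0|2
5) 1|2|2|1|0
0|3|1|3|1
1|0|2|1|1
3|0|0|1|3
1|2|1|0|2
6) 2|2|2|1|0
0|3|1|3|1
1|0|2|1|1
3|0|0|1|3
1|2|1|0|2
7) 3|2|2|1|0
0|3|1|3|1
1|0|2|1|1
3|0|0|1|3
1|2|1|0|2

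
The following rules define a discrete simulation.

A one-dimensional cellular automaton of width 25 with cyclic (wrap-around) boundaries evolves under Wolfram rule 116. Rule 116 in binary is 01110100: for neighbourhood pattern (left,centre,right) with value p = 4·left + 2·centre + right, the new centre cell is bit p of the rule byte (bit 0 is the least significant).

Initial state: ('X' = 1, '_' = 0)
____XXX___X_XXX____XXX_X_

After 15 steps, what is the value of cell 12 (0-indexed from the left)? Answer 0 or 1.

1

step 0: ____XXX___X_XXX____XXX_X_
step 1: ______XX__XX__XX_____XXXX
step 2: X______XX__XX__XX_______X
step 3: XX______XX__XX__XX_______
step 4: _XX______XX__XX__XX______
step 5: __XX______XX__XX__XX_____
step 6: ___XX______XX__XX__XX____
step 7: ____XX______XX__XX__XX___
step 8: _____XX______XX__XX__XX__
step 9: ______XX______XX__XX__XX_
step 10: _______XX______XX__XX__XX
step 11: X_______XX______XX__XX__X
step 12: XX_______XX______XX__XX__
step 13: _XX_______XX______XX__XX_
step 14: __XX_______XX______XX__XX
step 15: X__XX_______XX______XX__X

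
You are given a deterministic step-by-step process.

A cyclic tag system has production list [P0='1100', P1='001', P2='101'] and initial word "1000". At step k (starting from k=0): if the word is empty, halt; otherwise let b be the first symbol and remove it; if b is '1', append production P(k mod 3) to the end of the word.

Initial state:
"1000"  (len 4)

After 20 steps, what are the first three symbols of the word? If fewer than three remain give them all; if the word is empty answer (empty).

001

t=0: "1000"  (len 4)
t=1: "0001100"  (len 7)
t=2: "001100"  (len 6)
t=3: "01100"  (len 5)
t=4: "1100"  (len 4)
t=5: "100001"  (len 6)
t=6: "00001101"  (len 8)
t=7: "0001101"  (len 7)
t=8: "001101"  (len 6)
t=9: "01101"  (len 5)
t=10: "1101"  (len 4)
t=11: "101001"  (len 6)
t=12: "01001101"  (len 8)
t=13: "1001101"  (len 7)
t=14: "001101001"  (len 9)
t=15: "01101001"  (len 8)
t=16: "1101001"  (len 7)
t=17: "101001001"  (len 9)
t=18: "01001001101"  (len 11)
t=19: "1001001101"  (len 10)
t=20: "001001101001"  (len 12)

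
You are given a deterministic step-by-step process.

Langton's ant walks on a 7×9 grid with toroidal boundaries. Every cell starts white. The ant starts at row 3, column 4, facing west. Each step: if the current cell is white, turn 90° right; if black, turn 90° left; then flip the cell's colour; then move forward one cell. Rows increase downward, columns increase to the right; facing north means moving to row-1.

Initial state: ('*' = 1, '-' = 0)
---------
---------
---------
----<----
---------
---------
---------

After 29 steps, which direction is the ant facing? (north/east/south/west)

t=0: ---------
---------
---------
----<----
---------
---------
---------
t=1: ---------
---------
----^----
----*----
---------
---------
---------
t=2: ---------
---------
----*>---
----*----
---------
---------
---------
t=3: ---------
---------
----**---
----*v---
---------
---------
---------
t=4: ---------
---------
----**---
----<*---
---------
---------
---------
t=5: ---------
---------
----**---
-----*---
----v----
---------
---------
t=6: ---------
---------
----**---
-----*---
---<*----
---------
---------
t=7: ---------
---------
----**---
---^-*---
---**----
---------
---------
t=8: ---------
---------
----**---
---*>*---
---**----
---------
---------
t=9: ---------
---------
----**---
---***---
---*v----
---------
---------
t=10: ---------
---------
----**---
---***---
---*->---
---------
---------
t=11: ---------
---------
----**---
---***---
---*-*---
-----v---
---------
t=12: ---------
---------
----**---
---***---
---*-*---
----<*---
---------
t=13: ---------
---------
----**---
---***---
---*^*---
----**---
---------
t=14: ---------
---------
----**---
---***---
---**>---
----**---
---------
t=15: ---------
---------
----**---
---**^---
---**----
----**---
---------
t=16: ---------
---------
----**---
---*<----
---**----
----**---
---------
t=17: ---------
---------
----**---
---*-----
---*v----
----**---
---------
t=18: ---------
---------
----**---
---*-----
---*->---
----**---
---------
t=19: ---------
---------
----**---
---*-----
---*-*---
----*v---
---------
t=20: ---------
---------
----**---
---*-----
---*-*---
----*->--
---------
t=21: ---------
---------
----**---
---*-----
---*-*---
----*-*--
------v--
t=22: ---------
---------
----**---
---*-----
---*-*---
----*-*--
-----<*--
t=23: ---------
---------
----**---
---*-----
---*-*---
----*^*--
-----**--
t=24: ---------
---------
----**---
---*-----
---*-*---
----**>--
-----**--
t=25: ---------
---------
----**---
---*-----
---*-*^--
----**---
-----**--
t=26: ---------
---------
----**---
---*-----
---*-**>-
----**---
-----**--
t=27: ---------
---------
----**---
---*-----
---*-***-
----**-v-
-----**--
t=28: ---------
---------
----**---
---*-----
---*-***-
----**<*-
-----**--
t=29: ---------
---------
----**---
---*-----
---*-*^*-
----****-
-----**--

north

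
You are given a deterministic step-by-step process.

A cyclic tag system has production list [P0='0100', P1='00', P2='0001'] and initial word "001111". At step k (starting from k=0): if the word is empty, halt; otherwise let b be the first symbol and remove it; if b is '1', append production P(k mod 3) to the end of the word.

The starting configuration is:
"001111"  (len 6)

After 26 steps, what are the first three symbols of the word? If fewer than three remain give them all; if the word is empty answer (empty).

[0] "001111"  (len 6)
[1] "01111"  (len 5)
[2] "1111"  (len 4)
[3] "1110001"  (len 7)
[4] "1100010100"  (len 10)
[5] "10001010000"  (len 11)
[6] "00010100000001"  (len 14)
[7] "0010100000001"  (len 13)
[8] "010100000001"  (len 12)
[9] "10100000001"  (len 11)
[10] "01000000010100"  (len 14)
[11] "1000000010100"  (len 13)
[12] "0000000101000001"  (len 16)
[13] "000000101000001"  (len 15)
[14] "00000101000001"  (len 14)
[15] "0000101000001"  (len 13)
[16] "000101000001"  (len 12)
[17] "00101000001"  (len 11)
[18] "0101000001"  (len 10)
[19] "101000001"  (len 9)
[20] "0100000100"  (len 10)
[21] "100000100"  (len 9)
[22] "000001000100"  (len 12)
[23] "00001000100"  (len 11)
[24] "0001000100"  (len 10)
[25] "001000100"  (len 9)
[26] "01000100"  (len 8)

010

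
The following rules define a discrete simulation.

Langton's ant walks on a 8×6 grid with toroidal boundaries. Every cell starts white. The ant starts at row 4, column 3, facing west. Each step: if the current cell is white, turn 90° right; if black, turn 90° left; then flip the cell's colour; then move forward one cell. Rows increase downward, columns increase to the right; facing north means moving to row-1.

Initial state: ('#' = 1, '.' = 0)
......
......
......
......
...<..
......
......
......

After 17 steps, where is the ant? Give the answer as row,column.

t=0: ......
......
......
......
...<..
......
......
......
t=1: ......
......
......
...^..
...#..
......
......
......
t=2: ......
......
......
...#>.
...#..
......
......
......
t=3: ......
......
......
...##.
...#v.
......
......
......
t=4: ......
......
......
...##.
...<#.
......
......
......
t=5: ......
......
......
...##.
....#.
...v..
......
......
t=6: ......
......
......
...##.
....#.
..<#..
......
......
t=7: ......
......
......
...##.
..^.#.
..##..
......
......
t=8: ......
......
......
...##.
..#>#.
..##..
......
......
t=9: ......
......
......
...##.
..###.
..#v..
......
......
t=10: ......
......
......
...##.
..###.
..#.>.
......
......
t=11: ......
......
......
...##.
..###.
..#.#.
....v.
......
t=12: ......
......
......
...##.
..###.
..#.#.
...<#.
......
t=13: ......
......
......
...##.
..###.
..#^#.
...##.
......
t=14: ......
......
......
...##.
..###.
..##>.
...##.
......
t=15: ......
......
......
...##.
..##^.
..##..
...##.
......
t=16: ......
......
......
...##.
..#<..
..##..
...##.
......
t=17: ......
......
......
...##.
..#...
..#v..
...##.
......

5,3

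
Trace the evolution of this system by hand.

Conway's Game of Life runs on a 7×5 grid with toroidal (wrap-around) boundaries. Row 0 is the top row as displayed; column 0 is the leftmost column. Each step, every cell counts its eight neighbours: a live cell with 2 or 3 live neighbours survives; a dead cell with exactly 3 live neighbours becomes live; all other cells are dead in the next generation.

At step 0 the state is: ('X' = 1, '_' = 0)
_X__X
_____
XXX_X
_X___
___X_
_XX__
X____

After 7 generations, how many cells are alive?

2

[0] _X__X
_____
XXX_X
_X___
___X_
_XX__
X____
[1] X____
__XXX
XXX__
_X_XX
_X___
_XX__
X_X__
[2] X_X__
__XXX
_____
___XX
_X_X_
X_X__
X_X__
[3] X_X__
_XXXX
__X__
__XXX
XX_X_
X_XXX
X_XXX
[4] _____
X___X
X____
X___X
_____
_____
_____
[5] _____
X___X
_X___
X___X
_____
_____
_____
[6] _____
X____
_X___
X____
_____
_____
_____
[7] _____
_____
XX___
_____
_____
_____
_____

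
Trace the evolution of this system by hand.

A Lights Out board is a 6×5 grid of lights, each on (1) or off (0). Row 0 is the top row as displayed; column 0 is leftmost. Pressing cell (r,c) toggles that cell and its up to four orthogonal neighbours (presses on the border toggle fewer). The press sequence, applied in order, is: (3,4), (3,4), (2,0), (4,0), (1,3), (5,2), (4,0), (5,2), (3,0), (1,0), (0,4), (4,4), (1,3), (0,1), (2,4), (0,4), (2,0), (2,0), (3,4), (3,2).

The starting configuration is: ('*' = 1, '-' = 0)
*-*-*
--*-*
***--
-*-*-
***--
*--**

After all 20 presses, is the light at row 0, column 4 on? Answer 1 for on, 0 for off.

t=0: *-*-*
--*-*
***--
-*-*-
***--
*--**
t=1: *-*-*
--*-*
***-*
-*--*
***-*
*--**
t=2: *-*-*
--*-*
***--
-*-*-
***--
*--**
t=3: *-*-*
*-*-*
--*--
**-*-
***--
*--**
t=4: *-*-*
*-*-*
--*--
-*-*-
--*--
---**
t=5: *-***
*--*-
--**-
-*-*-
--*--
---**
t=6: *-***
*--*-
--**-
-*-*-
-----
-**-*
t=7: *-***
*--*-
--**-
**-*-
**---
***-*
t=8: *-***
*--*-
--**-
**-*-
***--
*--**
t=9: *-***
*--*-
*-**-
---*-
-**--
*--**
t=10: --***
-*-*-
--**-
---*-
-**--
*--**
t=11: --*--
-*-**
--**-
---*-
-**--
*--**
t=12: --*--
-*-**
--**-
---**
-****
*--*-
t=13: --**-
-**--
--*--
---**
-****
*--*-
t=14: **-*-
--*--
--*--
---**
-****
*--*-
t=15: **-*-
--*-*
--***
---*-
-****
*--*-
t=16: **--*
--*--
--***
---*-
-****
*--*-
t=17: **--*
*-*--
*****
*--*-
-****
*--*-
t=18: **--*
--*--
--***
---*-
-****
*--*-
t=19: **--*
--*--
--**-
----*
-***-
*--*-
t=20: **--*
--*--
---*-
-****
-*-*-
*--*-

1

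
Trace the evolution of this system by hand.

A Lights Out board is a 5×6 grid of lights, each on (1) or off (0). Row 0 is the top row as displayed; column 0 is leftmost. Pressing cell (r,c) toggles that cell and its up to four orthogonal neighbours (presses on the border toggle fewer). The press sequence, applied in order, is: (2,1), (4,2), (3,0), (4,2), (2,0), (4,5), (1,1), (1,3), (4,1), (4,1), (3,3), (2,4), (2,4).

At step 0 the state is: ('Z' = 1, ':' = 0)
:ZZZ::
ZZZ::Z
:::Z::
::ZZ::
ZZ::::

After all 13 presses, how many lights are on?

17

step 0: :ZZZ::
ZZZ::Z
:::Z::
::ZZ::
ZZ::::
step 1: :ZZZ::
Z:Z::Z
ZZZZ::
:ZZZ::
ZZ::::
step 2: :ZZZ::
Z:Z::Z
ZZZZ::
:Z:Z::
Z:ZZ::
step 3: :ZZZ::
Z:Z::Z
:ZZZ::
Z::Z::
::ZZ::
step 4: :ZZZ::
Z:Z::Z
:ZZZ::
Z:ZZ::
:Z::::
step 5: :ZZZ::
::Z::Z
Z:ZZ::
::ZZ::
:Z::::
step 6: :ZZZ::
::Z::Z
Z:ZZ::
::ZZ:Z
:Z::ZZ
step 7: ::ZZ::
ZZ:::Z
ZZZZ::
::ZZ:Z
:Z::ZZ
step 8: ::Z:::
ZZZZZZ
ZZZ:::
::ZZ:Z
:Z::ZZ
step 9: ::Z:::
ZZZZZZ
ZZZ:::
:ZZZ:Z
Z:Z:ZZ
step 10: ::Z:::
ZZZZZZ
ZZZ:::
::ZZ:Z
:Z::ZZ
step 11: ::Z:::
ZZZZZZ
ZZZZ::
::::ZZ
:Z:ZZZ
step 12: ::Z:::
ZZZZ:Z
ZZZ:ZZ
:::::Z
:Z:ZZZ
step 13: ::Z:::
ZZZZZZ
ZZZZ::
::::ZZ
:Z:ZZZ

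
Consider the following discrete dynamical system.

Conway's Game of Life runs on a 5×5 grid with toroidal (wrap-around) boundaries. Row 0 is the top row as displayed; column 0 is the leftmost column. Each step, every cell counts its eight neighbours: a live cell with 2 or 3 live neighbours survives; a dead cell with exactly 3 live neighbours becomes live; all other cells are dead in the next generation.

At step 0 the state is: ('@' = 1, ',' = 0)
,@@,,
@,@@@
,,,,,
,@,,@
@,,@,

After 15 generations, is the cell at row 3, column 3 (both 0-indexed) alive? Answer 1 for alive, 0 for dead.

0

0) ,@@,,
@,@@@
,,,,,
,@,,@
@,,@,
1) ,,,,,
@,@@@
,@@,,
@,,,@
@,,@@
2) ,@@,,
@,@@@
,,@,,
,,@,,
@,,@,
3) ,,,,,
@,,,@
,,@,@
,@@@,
,,,@,
4) ,,,,@
@,,@@
,,@,@
,@,,@
,,,@,
5) @,,,,
@,,,,
,@@,,
@,@,@
@,,@@
6) @@,,,
@,,,,
,,@@@
,,@,,
,,,@,
7) @@,,@
@,@@,
,@@@@
,,@,@
,@@,,
8) ,,,,@
,,,,,
,,,,,
,,,,@
,,@,@
9) ,,,@,
,,,,,
,,,,,
,,,@,
@,,,@
10) ,,,,@
,,,,,
,,,,,
,,,,@
,,,@@
11) ,,,@@
,,,,,
,,,,,
,,,@@
@,,@@
12) @,,@,
,,,,,
,,,,,
@,,@,
@,@,,
13) ,@,,@
,,,,,
,,,,,
,@,,@
@,@@,
14) @@@@@
,,,,,
,,,,,
@@@@@
,,@@,
15) @@,,@
@@@@@
@@@@@
@@,,@
,,,,,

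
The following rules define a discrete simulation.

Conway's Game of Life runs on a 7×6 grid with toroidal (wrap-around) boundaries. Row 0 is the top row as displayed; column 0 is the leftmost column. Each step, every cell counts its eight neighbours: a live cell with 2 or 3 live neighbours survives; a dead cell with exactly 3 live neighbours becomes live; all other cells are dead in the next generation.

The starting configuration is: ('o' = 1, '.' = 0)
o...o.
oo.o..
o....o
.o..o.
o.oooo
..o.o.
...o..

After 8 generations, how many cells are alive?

[0] o...o.
oo.o..
o....o
.o..o.
o.oooo
..o.o.
...o..
[1] oooooo
.o..o.
..o.oo
.oo...
o.o...
.oo...
...ooo
[2] .o....
......
o.o.oo
o.o..o
o..o..
ooo.oo
......
[3] ......
oo...o
o..oo.
..o...
...o..
oooooo
..o..o
[4] .o...o
oo..oo
o.ooo.
..o.o.
o....o
oo...o
..o..o
[5] .oo...
......
o.o...
o.o.o.
....o.
.o..o.
..o.oo
[6] .ooo..
..o...
...o.o
......
.o..o.
....o.
o.o.oo
[7] o...oo
.o..o.
......
....o.
......
oo..o.
o.o.oo
[8] ......
o...o.
......
......
.....o
oo.oo.
......

7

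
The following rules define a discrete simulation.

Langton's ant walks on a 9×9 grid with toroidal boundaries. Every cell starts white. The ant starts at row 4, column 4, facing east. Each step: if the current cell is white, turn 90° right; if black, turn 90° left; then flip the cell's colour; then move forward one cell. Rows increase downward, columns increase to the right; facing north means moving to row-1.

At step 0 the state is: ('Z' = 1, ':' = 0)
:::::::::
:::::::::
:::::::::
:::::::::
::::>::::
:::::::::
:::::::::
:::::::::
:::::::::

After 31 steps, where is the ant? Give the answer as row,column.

0) :::::::::
:::::::::
:::::::::
:::::::::
::::>::::
:::::::::
:::::::::
:::::::::
:::::::::
1) :::::::::
:::::::::
:::::::::
:::::::::
::::Z::::
::::v::::
:::::::::
:::::::::
:::::::::
2) :::::::::
:::::::::
:::::::::
:::::::::
::::Z::::
:::<Z::::
:::::::::
:::::::::
:::::::::
3) :::::::::
:::::::::
:::::::::
:::::::::
:::^Z::::
:::ZZ::::
:::::::::
:::::::::
:::::::::
4) :::::::::
:::::::::
:::::::::
:::::::::
:::Z>::::
:::ZZ::::
:::::::::
:::::::::
:::::::::
5) :::::::::
:::::::::
:::::::::
::::^::::
:::Z:::::
:::ZZ::::
:::::::::
:::::::::
:::::::::
6) :::::::::
:::::::::
:::::::::
::::Z>:::
:::Z:::::
:::ZZ::::
:::::::::
:::::::::
:::::::::
7) :::::::::
:::::::::
:::::::::
::::ZZ:::
:::Z:v:::
:::ZZ::::
:::::::::
:::::::::
:::::::::
8) :::::::::
:::::::::
:::::::::
::::ZZ:::
:::Z<Z:::
:::ZZ::::
:::::::::
:::::::::
:::::::::
9) :::::::::
:::::::::
:::::::::
::::^Z:::
:::ZZZ:::
:::ZZ::::
:::::::::
:::::::::
:::::::::
10) :::::::::
:::::::::
:::::::::
:::<:Z:::
:::ZZZ:::
:::ZZ::::
:::::::::
:::::::::
:::::::::
11) :::::::::
:::::::::
:::^:::::
:::Z:Z:::
:::ZZZ:::
:::ZZ::::
:::::::::
:::::::::
:::::::::
12) :::::::::
:::::::::
:::Z>::::
:::Z:Z:::
:::ZZZ:::
:::ZZ::::
:::::::::
:::::::::
:::::::::
13) :::::::::
:::::::::
:::ZZ::::
:::ZvZ:::
:::ZZZ:::
:::ZZ::::
:::::::::
:::::::::
:::::::::
14) :::::::::
:::::::::
:::ZZ::::
:::<ZZ:::
:::ZZZ:::
:::ZZ::::
:::::::::
:::::::::
:::::::::
15) :::::::::
:::::::::
:::ZZ::::
::::ZZ:::
:::vZZ:::
:::ZZ::::
:::::::::
:::::::::
:::::::::
16) :::::::::
:::::::::
:::ZZ::::
::::ZZ:::
::::>Z:::
:::ZZ::::
:::::::::
:::::::::
:::::::::
17) :::::::::
:::::::::
:::ZZ::::
::::^Z:::
:::::Z:::
:::ZZ::::
:::::::::
:::::::::
:::::::::
18) :::::::::
:::::::::
:::ZZ::::
:::<:Z:::
:::::Z:::
:::ZZ::::
:::::::::
:::::::::
:::::::::
19) :::::::::
:::::::::
:::^Z::::
:::Z:Z:::
:::::Z:::
:::ZZ::::
:::::::::
:::::::::
:::::::::
20) :::::::::
:::::::::
::<:Z::::
:::Z:Z:::
:::::Z:::
:::ZZ::::
:::::::::
:::::::::
:::::::::
21) :::::::::
::^::::::
::Z:Z::::
:::Z:Z:::
:::::Z:::
:::ZZ::::
:::::::::
:::::::::
:::::::::
22) :::::::::
::Z>:::::
::Z:Z::::
:::Z:Z:::
:::::Z:::
:::ZZ::::
:::::::::
:::::::::
:::::::::
23) :::::::::
::ZZ:::::
::ZvZ::::
:::Z:Z:::
:::::Z:::
:::ZZ::::
:::::::::
:::::::::
:::::::::
24) :::::::::
::ZZ:::::
::<ZZ::::
:::Z:Z:::
:::::Z:::
:::ZZ::::
:::::::::
:::::::::
:::::::::
25) :::::::::
::ZZ:::::
:::ZZ::::
::vZ:Z:::
:::::Z:::
:::ZZ::::
:::::::::
:::::::::
:::::::::
26) :::::::::
::ZZ:::::
:::ZZ::::
:<ZZ:Z:::
:::::Z:::
:::ZZ::::
:::::::::
:::::::::
:::::::::
27) :::::::::
::ZZ:::::
:^:ZZ::::
:ZZZ:Z:::
:::::Z:::
:::ZZ::::
:::::::::
:::::::::
:::::::::
28) :::::::::
::ZZ:::::
:Z>ZZ::::
:ZZZ:Z:::
:::::Z:::
:::ZZ::::
:::::::::
:::::::::
:::::::::
29) :::::::::
::ZZ:::::
:ZZZZ::::
:ZvZ:Z:::
:::::Z:::
:::ZZ::::
:::::::::
:::::::::
:::::::::
30) :::::::::
::ZZ:::::
:ZZZZ::::
:Z:>:Z:::
:::::Z:::
:::ZZ::::
:::::::::
:::::::::
:::::::::
31) :::::::::
::ZZ:::::
:ZZ^Z::::
:Z:::Z:::
:::::Z:::
:::ZZ::::
:::::::::
:::::::::
:::::::::

2,3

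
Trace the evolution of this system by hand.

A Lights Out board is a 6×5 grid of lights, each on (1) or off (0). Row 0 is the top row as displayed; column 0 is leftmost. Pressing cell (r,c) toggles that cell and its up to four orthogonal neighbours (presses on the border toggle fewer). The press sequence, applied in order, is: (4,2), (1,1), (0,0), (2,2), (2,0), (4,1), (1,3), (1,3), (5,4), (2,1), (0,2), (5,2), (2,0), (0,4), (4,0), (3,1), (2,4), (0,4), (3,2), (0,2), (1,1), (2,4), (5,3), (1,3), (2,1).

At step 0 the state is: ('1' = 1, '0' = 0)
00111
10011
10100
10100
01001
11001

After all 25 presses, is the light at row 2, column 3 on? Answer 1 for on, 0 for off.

0) 00111
10011
10100
10100
01001
11001
1) 00111
10011
10100
10000
00111
11101
2) 01111
01111
11100
10000
00111
11101
3) 10111
11111
11100
10000
00111
11101
4) 10111
11011
10010
10100
00111
11101
5) 10111
01011
01010
00100
00111
11101
6) 10111
01011
01010
01100
11011
10101
7) 10101
01100
01000
01100
11011
10101
8) 10111
01011
01010
01100
11011
10101
9) 10111
01011
01010
01100
11010
10110
10) 10111
00011
10110
00100
11010
10110
11) 11001
00111
10110
00100
11010
10110
12) 11001
00111
10110
00100
11110
11000
13) 11001
10111
01110
10100
11110
11000
14) 11010
10110
01110
10100
11110
11000
15) 11010
10110
01110
00100
00110
01000
16) 11010
10110
00110
11000
01110
01000
17) 11010
10111
00101
11001
01110
01000
18) 11001
10110
00101
11001
01110
01000
19) 11001
10110
00001
10111
01010
01000
20) 10111
10010
00001
10111
01010
01000
21) 11111
01110
01001
10111
01010
01000
22) 11111
01111
01010
10110
01010
01000
23) 11111
01111
01010
10110
01000
01111
24) 11101
01000
01000
10110
01000
01111
25) 11101
00000
10100
11110
01000
01111

0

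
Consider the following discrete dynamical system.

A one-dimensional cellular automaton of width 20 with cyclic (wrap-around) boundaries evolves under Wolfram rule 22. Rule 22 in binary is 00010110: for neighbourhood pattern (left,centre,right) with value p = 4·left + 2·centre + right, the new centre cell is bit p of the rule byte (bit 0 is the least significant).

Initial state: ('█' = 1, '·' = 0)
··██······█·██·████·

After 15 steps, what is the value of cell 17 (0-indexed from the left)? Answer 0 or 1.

0

gen 0: ··██······█·██·████·
gen 1: ·█··█····██········█
gen 2: ·█████··█··█······██
gen 3: ······███████····█··
gen 4: ·····█·······█··███·
gen 5: ····███·····████···█
gen 6: █··█···█···█····█·██
gen 7: ·████·███·███··██···
gen 8: █············██··█··
gen 9: ██··········█··█████
gen 10: ··█········████·····
gen 11: ·███······█····█····
gen 12: █···█····███··███···
gen 13: ██·███··█···██···█·█
gen 14: ······████·█··█·██··
gen 15: ·····█·····████···█·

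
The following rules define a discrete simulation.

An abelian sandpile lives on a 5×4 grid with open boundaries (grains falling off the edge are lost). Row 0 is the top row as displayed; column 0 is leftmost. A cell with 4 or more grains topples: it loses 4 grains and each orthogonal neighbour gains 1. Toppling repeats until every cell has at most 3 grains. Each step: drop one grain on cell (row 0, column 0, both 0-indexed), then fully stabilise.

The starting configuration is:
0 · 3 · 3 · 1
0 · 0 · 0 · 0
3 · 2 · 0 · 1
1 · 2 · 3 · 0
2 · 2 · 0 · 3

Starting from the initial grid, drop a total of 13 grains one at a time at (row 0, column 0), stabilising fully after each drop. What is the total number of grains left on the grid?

31

step 0: 0 · 3 · 3 · 1
0 · 0 · 0 · 0
3 · 2 · 0 · 1
1 · 2 · 3 · 0
2 · 2 · 0 · 3
step 1: 1 · 3 · 3 · 1
0 · 0 · 0 · 0
3 · 2 · 0 · 1
1 · 2 · 3 · 0
2 · 2 · 0 · 3
step 2: 2 · 3 · 3 · 1
0 · 0 · 0 · 0
3 · 2 · 0 · 1
1 · 2 · 3 · 0
2 · 2 · 0 · 3
step 3: 3 · 3 · 3 · 1
0 · 0 · 0 · 0
3 · 2 · 0 · 1
1 · 2 · 3 · 0
2 · 2 · 0 · 3
step 4: 1 · 1 · 0 · 2
1 · 1 · 1 · 0
3 · 2 · 0 · 1
1 · 2 · 3 · 0
2 · 2 · 0 · 3
step 5: 2 · 1 · 0 · 2
1 · 1 · 1 · 0
3 · 2 · 0 · 1
1 · 2 · 3 · 0
2 · 2 · 0 · 3
step 6: 3 · 1 · 0 · 2
1 · 1 · 1 · 0
3 · 2 · 0 · 1
1 · 2 · 3 · 0
2 · 2 · 0 · 3
step 7: 0 · 2 · 0 · 2
2 · 1 · 1 · 0
3 · 2 · 0 · 1
1 · 2 · 3 · 0
2 · 2 · 0 · 3
step 8: 1 · 2 · 0 · 2
2 · 1 · 1 · 0
3 · 2 · 0 · 1
1 · 2 · 3 · 0
2 · 2 · 0 · 3
step 9: 2 · 2 · 0 · 2
2 · 1 · 1 · 0
3 · 2 · 0 · 1
1 · 2 · 3 · 0
2 · 2 · 0 · 3
step 10: 3 · 2 · 0 · 2
2 · 1 · 1 · 0
3 · 2 · 0 · 1
1 · 2 · 3 · 0
2 · 2 · 0 · 3
step 11: 0 · 3 · 0 · 2
3 · 1 · 1 · 0
3 · 2 · 0 · 1
1 · 2 · 3 · 0
2 · 2 · 0 · 3
step 12: 1 · 3 · 0 · 2
3 · 1 · 1 · 0
3 · 2 · 0 · 1
1 · 2 · 3 · 0
2 · 2 · 0 · 3
step 13: 2 · 3 · 0 · 2
3 · 1 · 1 · 0
3 · 2 · 0 · 1
1 · 2 · 3 · 0
2 · 2 · 0 · 3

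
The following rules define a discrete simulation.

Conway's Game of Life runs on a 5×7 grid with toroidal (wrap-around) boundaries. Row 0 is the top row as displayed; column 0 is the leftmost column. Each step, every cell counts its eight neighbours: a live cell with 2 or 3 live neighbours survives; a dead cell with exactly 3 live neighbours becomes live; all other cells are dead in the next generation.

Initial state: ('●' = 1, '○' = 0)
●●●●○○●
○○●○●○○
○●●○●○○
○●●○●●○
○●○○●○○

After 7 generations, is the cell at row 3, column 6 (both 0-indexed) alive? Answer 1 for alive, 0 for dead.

[0] ●●●●○○●
○○●○●○○
○●●○●○○
○●●○●●○
○●○○●○○
[1] ●○○○●●○
○○○○●●○
○○○○●○○
●○○○●●○
○○○○●○●
[2] ○○○●○○○
○○○●○○●
○○○●○○●
○○○●●○●
●○○●○○○
[3] ○○●●●○○
○○●●●○○
●○●●○○●
●○●●●●●
○○●●○○○
[4] ○●○○○○○
○○○○○●○
●○○○○○○
●○○○○●○
○○○○○○●
[5] ○○○○○○○
○○○○○○○
○○○○○○○
●○○○○○○
●○○○○○●
[6] ○○○○○○○
○○○○○○○
○○○○○○○
●○○○○○●
●○○○○○●
[7] ○○○○○○○
○○○○○○○
○○○○○○○
●○○○○○●
●○○○○○●

1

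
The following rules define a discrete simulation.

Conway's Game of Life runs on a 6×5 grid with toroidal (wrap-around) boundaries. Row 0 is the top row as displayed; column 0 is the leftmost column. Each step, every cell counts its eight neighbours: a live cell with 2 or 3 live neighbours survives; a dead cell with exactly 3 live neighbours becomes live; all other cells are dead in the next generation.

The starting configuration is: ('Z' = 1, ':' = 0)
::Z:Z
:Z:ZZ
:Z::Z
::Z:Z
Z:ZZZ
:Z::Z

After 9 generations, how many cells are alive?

0) ::Z:Z
:Z:ZZ
:Z::Z
::Z:Z
Z:ZZZ
:Z::Z
1) :ZZ:Z
:Z::Z
:Z::Z
::Z::
::Z::
:Z:::
2) :ZZZ:
:Z::Z
:ZZZ:
:ZZZ:
:ZZ::
ZZ:Z:
3) :::Z:
::::Z
::::Z
Z::::
::::Z
Z::ZZ
4) Z::Z:
:::ZZ
Z:::Z
Z:::Z
:::Z:
Z::Z:
5) Z:ZZ:
:::Z:
:::::
Z::Z:
Z::Z:
::ZZ:
6) :Z:::
::ZZZ
::::Z
:::::
:Z:Z:
:::::
7) ::ZZ:
Z:ZZZ
::::Z
:::::
:::::
::Z::
8) :::::
ZZZ::
Z:::Z
:::::
:::::
::ZZ:
9) :::Z:
ZZ::Z
Z:::Z
:::::
:::::
:::::

6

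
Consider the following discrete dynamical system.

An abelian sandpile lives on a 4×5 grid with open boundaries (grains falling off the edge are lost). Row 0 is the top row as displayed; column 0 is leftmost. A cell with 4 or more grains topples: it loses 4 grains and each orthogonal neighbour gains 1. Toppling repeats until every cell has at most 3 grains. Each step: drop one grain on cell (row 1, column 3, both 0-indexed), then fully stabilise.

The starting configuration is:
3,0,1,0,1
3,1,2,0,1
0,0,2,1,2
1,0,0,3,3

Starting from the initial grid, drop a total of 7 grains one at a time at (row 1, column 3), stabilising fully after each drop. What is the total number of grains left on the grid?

31

gen 0: 3,0,1,0,1
3,1,2,0,1
0,0,2,1,2
1,0,0,3,3
gen 1: 3,0,1,0,1
3,1,2,1,1
0,0,2,1,2
1,0,0,3,3
gen 2: 3,0,1,0,1
3,1,2,2,1
0,0,2,1,2
1,0,0,3,3
gen 3: 3,0,1,0,1
3,1,2,3,1
0,0,2,1,2
1,0,0,3,3
gen 4: 3,0,1,1,1
3,1,3,0,2
0,0,2,2,2
1,0,0,3,3
gen 5: 3,0,1,1,1
3,1,3,1,2
0,0,2,2,2
1,0,0,3,3
gen 6: 3,0,1,1,1
3,1,3,2,2
0,0,2,2,2
1,0,0,3,3
gen 7: 3,0,1,1,1
3,1,3,3,2
0,0,2,2,2
1,0,0,3,3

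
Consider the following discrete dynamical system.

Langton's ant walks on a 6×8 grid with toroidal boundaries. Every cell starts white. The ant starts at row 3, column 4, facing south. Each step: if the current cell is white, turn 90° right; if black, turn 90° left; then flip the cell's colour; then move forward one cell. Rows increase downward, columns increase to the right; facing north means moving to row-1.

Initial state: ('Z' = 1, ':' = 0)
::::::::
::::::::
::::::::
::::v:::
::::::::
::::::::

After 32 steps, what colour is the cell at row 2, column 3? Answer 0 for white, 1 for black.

t=0: ::::::::
::::::::
::::::::
::::v:::
::::::::
::::::::
t=1: ::::::::
::::::::
::::::::
:::<Z:::
::::::::
::::::::
t=2: ::::::::
::::::::
:::^::::
:::ZZ:::
::::::::
::::::::
t=3: ::::::::
::::::::
:::Z>:::
:::ZZ:::
::::::::
::::::::
t=4: ::::::::
::::::::
:::ZZ:::
:::Zv:::
::::::::
::::::::
t=5: ::::::::
::::::::
:::ZZ:::
:::Z:>::
::::::::
::::::::
t=6: ::::::::
::::::::
:::ZZ:::
:::Z:Z::
:::::v::
::::::::
t=7: ::::::::
::::::::
:::ZZ:::
:::Z:Z::
::::<Z::
::::::::
t=8: ::::::::
::::::::
:::ZZ:::
:::Z^Z::
::::ZZ::
::::::::
t=9: ::::::::
::::::::
:::ZZ:::
:::ZZ>::
::::ZZ::
::::::::
t=10: ::::::::
::::::::
:::ZZ^::
:::ZZ:::
::::ZZ::
::::::::
t=11: ::::::::
::::::::
:::ZZZ>:
:::ZZ:::
::::ZZ::
::::::::
t=12: ::::::::
::::::::
:::ZZZZ:
:::ZZ:v:
::::ZZ::
::::::::
t=13: ::::::::
::::::::
:::ZZZZ:
:::ZZ<Z:
::::ZZ::
::::::::
t=14: ::::::::
::::::::
:::ZZ^Z:
:::ZZZZ:
::::ZZ::
::::::::
t=15: ::::::::
::::::::
:::Z<:Z:
:::ZZZZ:
::::ZZ::
::::::::
t=16: ::::::::
::::::::
:::Z::Z:
:::ZvZZ:
::::ZZ::
::::::::
t=17: ::::::::
::::::::
:::Z::Z:
:::Z:>Z:
::::ZZ::
::::::::
t=18: ::::::::
::::::::
:::Z:^Z:
:::Z::Z:
::::ZZ::
::::::::
t=19: ::::::::
::::::::
:::Z:Z>:
:::Z::Z:
::::ZZ::
::::::::
t=20: ::::::::
::::::^:
:::Z:Z::
:::Z::Z:
::::ZZ::
::::::::
t=21: ::::::::
::::::Z>
:::Z:Z::
:::Z::Z:
::::ZZ::
::::::::
t=22: ::::::::
::::::ZZ
:::Z:Z:v
:::Z::Z:
::::ZZ::
::::::::
t=23: ::::::::
::::::ZZ
:::Z:Z<Z
:::Z::Z:
::::ZZ::
::::::::
t=24: ::::::::
::::::^Z
:::Z:ZZZ
:::Z::Z:
::::ZZ::
::::::::
t=25: ::::::::
:::::<:Z
:::Z:ZZZ
:::Z::Z:
::::ZZ::
::::::::
t=26: :::::^::
:::::Z:Z
:::Z:ZZZ
:::Z::Z:
::::ZZ::
::::::::
t=27: :::::Z>:
:::::Z:Z
:::Z:ZZZ
:::Z::Z:
::::ZZ::
::::::::
t=28: :::::ZZ:
:::::ZvZ
:::Z:ZZZ
:::Z::Z:
::::ZZ::
::::::::
t=29: :::::ZZ:
:::::<ZZ
:::Z:ZZZ
:::Z::Z:
::::ZZ::
::::::::
t=30: :::::ZZ:
::::::ZZ
:::Z:vZZ
:::Z::Z:
::::ZZ::
::::::::
t=31: :::::ZZ:
::::::ZZ
:::Z::>Z
:::Z::Z:
::::ZZ::
::::::::
t=32: :::::ZZ:
::::::^Z
:::Z:::Z
:::Z::Z:
::::ZZ::
::::::::

1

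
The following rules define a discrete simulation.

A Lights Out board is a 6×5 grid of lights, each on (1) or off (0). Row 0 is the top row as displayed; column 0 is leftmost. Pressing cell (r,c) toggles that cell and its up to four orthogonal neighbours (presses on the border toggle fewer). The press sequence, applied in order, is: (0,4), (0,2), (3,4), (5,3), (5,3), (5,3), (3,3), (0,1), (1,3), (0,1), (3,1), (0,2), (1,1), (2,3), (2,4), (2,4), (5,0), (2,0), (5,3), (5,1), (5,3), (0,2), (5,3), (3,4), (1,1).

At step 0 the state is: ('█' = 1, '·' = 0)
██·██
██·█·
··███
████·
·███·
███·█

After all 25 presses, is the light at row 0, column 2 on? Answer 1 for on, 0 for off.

1

[0] ██·██
██·█·
··███
████·
·███·
███·█
[1] ██···
██·██
··███
████·
·███·
███·█
[2] █·██·
█████
··███
████·
·███·
███·█
[3] █·██·
█████
··██·
███·█
·████
███·█
[4] █·██·
█████
··██·
███·█
·██·█
██·█·
[5] █·██·
█████
··██·
███·█
·████
███·█
[6] █·██·
█████
··██·
███·█
·██·█
██·█·
[7] █·██·
█████
··█··
██·█·
·████
██·█·
[8] ·█·█·
█·███
··█··
██·█·
·████
██·█·
[9] ·█···
█····
··██·
██·█·
·████
██·█·
[10] █·█··
██···
··██·
██·█·
·████
██·█·
[11] █·█··
██···
·███·
··██·
··███
██·█·
[12] ██·█·
███··
·███·
··██·
··███
██·█·
[13] █··█·
·····
··██·
··██·
··███
██·█·
[14] █··█·
···█·
····█
··█··
··███
██·█·
[15] █··█·
···██
···█·
··█·█
··███
██·█·
[16] █··█·
···█·
····█
··█··
··███
██·█·
[17] █··█·
···█·
····█
··█··
█·███
···█·
[18] █··█·
█··█·
██··█
█·█··
█·███
···█·
[19] █··█·
█··█·
██··█
█·█··
█·█·█
··█·█
[20] █··█·
█··█·
██··█
█·█··
███·█
██··█
[21] █··█·
█··█·
██··█
█·█··
█████
████·
[22] ███··
█·██·
██··█
█·█··
█████
████·
[23] ███··
█·██·
██··█
█·█··
███·█
██··█
[24] ███··
█·██·
██···
█·███
███··
██··█
[25] █·█··
·█·█·
█····
█·███
███··
██··█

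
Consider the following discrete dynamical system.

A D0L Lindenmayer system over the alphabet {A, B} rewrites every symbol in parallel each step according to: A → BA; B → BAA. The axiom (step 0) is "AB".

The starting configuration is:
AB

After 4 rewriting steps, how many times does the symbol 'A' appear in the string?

0) AB
1) BABAA
2) BAABABAABABA
3) BAABABABAABABAABABABAABABAABA
4) BAABABABAABABAABABAABABABAABABAABABABAABABAABABAABABABAABABAABABABAABA

41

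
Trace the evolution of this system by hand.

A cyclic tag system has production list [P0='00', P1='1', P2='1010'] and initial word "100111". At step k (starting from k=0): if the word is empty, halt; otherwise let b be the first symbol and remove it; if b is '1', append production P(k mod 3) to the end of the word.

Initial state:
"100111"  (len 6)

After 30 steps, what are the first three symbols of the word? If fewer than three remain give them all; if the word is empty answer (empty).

101

[0] "100111"  (len 6)
[1] "0011100"  (len 7)
[2] "011100"  (len 6)
[3] "11100"  (len 5)
[4] "110000"  (len 6)
[5] "100001"  (len 6)
[6] "000011010"  (len 9)
[7] "00011010"  (len 8)
[8] "0011010"  (len 7)
[9] "011010"  (len 6)
[10] "11010"  (len 5)
[11] "10101"  (len 5)
[12] "01011010"  (len 8)
[13] "1011010"  (len 7)
[14] "0110101"  (len 7)
[15] "110101"  (len 6)
[16] "1010100"  (len 7)
[17] "0101001"  (len 7)
[18] "101001"  (len 6)
[19] "0100100"  (len 7)
[20] "100100"  (len 6)
[21] "001001010"  (len 9)
[22] "01001010"  (len 8)
[23] "1001010"  (len 7)
[24] "0010101010"  (len 10)
[25] "010101010"  (len 9)
[26] "10101010"  (len 8)
[27] "01010101010"  (len 11)
[28] "1010101010"  (len 10)
[29] "0101010101"  (len 10)
[30] "101010101"  (len 9)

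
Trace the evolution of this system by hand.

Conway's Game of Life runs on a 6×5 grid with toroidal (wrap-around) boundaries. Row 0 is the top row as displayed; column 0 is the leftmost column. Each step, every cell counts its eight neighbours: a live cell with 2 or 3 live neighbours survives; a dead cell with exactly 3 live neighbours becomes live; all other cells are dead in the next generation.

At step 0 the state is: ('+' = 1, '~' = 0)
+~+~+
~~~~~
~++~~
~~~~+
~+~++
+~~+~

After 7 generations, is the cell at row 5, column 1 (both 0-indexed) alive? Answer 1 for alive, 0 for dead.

1

gen 0: +~+~+
~~~~~
~++~~
~~~~+
~+~++
+~~+~
gen 1: ++~++
+~++~
~~~~~
~+~~+
~~++~
~~~~~
gen 2: ++~+~
+~++~
+++++
~~++~
~~++~
++~~~
gen 3: ~~~+~
~~~~~
+~~~~
+~~~~
~~~++
+~~+~
gen 4: ~~~~+
~~~~~
~~~~~
+~~~~
+~~+~
~~++~
gen 5: ~~~+~
~~~~~
~~~~~
~~~~+
~+++~
~~++~
gen 6: ~~++~
~~~~~
~~~~~
~~++~
~+~~+
~+~~+
gen 7: ~~++~
~~~~~
~~~~~
~~++~
~+~~+
~+~~+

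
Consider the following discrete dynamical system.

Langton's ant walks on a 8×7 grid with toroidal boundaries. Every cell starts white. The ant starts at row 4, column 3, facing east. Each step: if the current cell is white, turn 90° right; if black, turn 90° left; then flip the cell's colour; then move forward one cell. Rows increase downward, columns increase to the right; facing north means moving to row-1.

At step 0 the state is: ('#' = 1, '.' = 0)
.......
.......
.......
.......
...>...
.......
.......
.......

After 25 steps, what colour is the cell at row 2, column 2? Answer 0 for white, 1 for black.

0) .......
.......
.......
.......
...>...
.......
.......
.......
1) .......
.......
.......
.......
...#...
...v...
.......
.......
2) .......
.......
.......
.......
...#...
..<#...
.......
.......
3) .......
.......
.......
.......
..^#...
..##...
.......
.......
4) .......
.......
.......
.......
..#>...
..##...
.......
.......
5) .......
.......
.......
...^...
..#....
..##...
.......
.......
6) .......
.......
.......
...#>..
..#....
..##...
.......
.......
7) .......
.......
.......
...##..
..#.v..
..##...
.......
.......
8) .......
.......
.......
...##..
..#<#..
..##...
.......
.......
9) .......
.......
.......
...^#..
..###..
..##...
.......
.......
10) .......
.......
.......
..<.#..
..###..
..##...
.......
.......
11) .......
.......
..^....
..#.#..
..###..
..##...
.......
.......
12) .......
.......
..#>...
..#.#..
..###..
..##...
.......
.......
13) .......
.......
..##...
..#v#..
..###..
..##...
.......
.......
14) .......
.......
..##...
..<##..
..###..
..##...
.......
.......
15) .......
.......
..##...
...##..
..v##..
..##...
.......
.......
16) .......
.......
..##...
...##..
...>#..
..##...
.......
.......
17) .......
.......
..##...
...^#..
....#..
..##...
.......
.......
18) .......
.......
..##...
..<.#..
....#..
..##...
.......
.......
19) .......
.......
..^#...
..#.#..
....#..
..##...
.......
.......
20) .......
.......
.<.#...
..#.#..
....#..
..##...
.......
.......
21) .......
.^.....
.#.#...
..#.#..
....#..
..##...
.......
.......
22) .......
.#>....
.#.#...
..#.#..
....#..
..##...
.......
.......
23) .......
.##....
.#v#...
..#.#..
....#..
..##...
.......
.......
24) .......
.##....
.<##...
..#.#..
....#..
..##...
.......
.......
25) .......
.##....
..##...
.v#.#..
....#..
..##...
.......
.......

1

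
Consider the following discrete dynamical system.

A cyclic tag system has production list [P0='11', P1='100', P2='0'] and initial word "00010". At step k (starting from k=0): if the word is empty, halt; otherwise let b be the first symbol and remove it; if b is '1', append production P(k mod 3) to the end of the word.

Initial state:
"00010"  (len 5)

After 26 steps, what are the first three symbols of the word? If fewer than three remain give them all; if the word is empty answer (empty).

11

gen 0: "00010"  (len 5)
gen 1: "0010"  (len 4)
gen 2: "010"  (len 3)
gen 3: "10"  (len 2)
gen 4: "011"  (len 3)
gen 5: "11"  (len 2)
gen 6: "10"  (len 2)
gen 7: "011"  (len 3)
gen 8: "11"  (len 2)
gen 9: "10"  (len 2)
gen 10: "011"  (len 3)
gen 11: "11"  (len 2)
gen 12: "10"  (len 2)
gen 13: "011"  (len 3)
gen 14: "11"  (len 2)
gen 15: "10"  (len 2)
gen 16: "011"  (len 3)
gen 17: "11"  (len 2)
gen 18: "10"  (len 2)
gen 19: "011"  (len 3)
gen 20: "11"  (len 2)
gen 21: "10"  (len 2)
gen 22: "011"  (len 3)
gen 23: "11"  (len 2)
gen 24: "10"  (len 2)
gen 25: "011"  (len 3)
gen 26: "11"  (len 2)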